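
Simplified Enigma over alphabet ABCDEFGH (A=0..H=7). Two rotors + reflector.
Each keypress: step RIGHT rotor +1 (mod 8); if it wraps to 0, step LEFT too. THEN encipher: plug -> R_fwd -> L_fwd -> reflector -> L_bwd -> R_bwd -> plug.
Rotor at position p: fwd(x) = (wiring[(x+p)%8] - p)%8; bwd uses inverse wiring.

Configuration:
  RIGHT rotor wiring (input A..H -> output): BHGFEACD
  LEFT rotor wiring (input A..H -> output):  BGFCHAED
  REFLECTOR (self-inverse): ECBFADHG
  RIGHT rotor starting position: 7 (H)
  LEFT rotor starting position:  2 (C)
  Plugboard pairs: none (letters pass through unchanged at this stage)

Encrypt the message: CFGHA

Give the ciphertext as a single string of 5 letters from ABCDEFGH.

Answer: GCBDE

Derivation:
Char 1 ('C'): step: R->0, L->3 (L advanced); C->plug->C->R->G->L->D->refl->F->L'->C->R'->G->plug->G
Char 2 ('F'): step: R->1, L=3; F->plug->F->R->B->L->E->refl->A->L'->E->R'->C->plug->C
Char 3 ('G'): step: R->2, L=3; G->plug->G->R->H->L->C->refl->B->L'->D->R'->B->plug->B
Char 4 ('H'): step: R->3, L=3; H->plug->H->R->D->L->B->refl->C->L'->H->R'->D->plug->D
Char 5 ('A'): step: R->4, L=3; A->plug->A->R->A->L->H->refl->G->L'->F->R'->E->plug->E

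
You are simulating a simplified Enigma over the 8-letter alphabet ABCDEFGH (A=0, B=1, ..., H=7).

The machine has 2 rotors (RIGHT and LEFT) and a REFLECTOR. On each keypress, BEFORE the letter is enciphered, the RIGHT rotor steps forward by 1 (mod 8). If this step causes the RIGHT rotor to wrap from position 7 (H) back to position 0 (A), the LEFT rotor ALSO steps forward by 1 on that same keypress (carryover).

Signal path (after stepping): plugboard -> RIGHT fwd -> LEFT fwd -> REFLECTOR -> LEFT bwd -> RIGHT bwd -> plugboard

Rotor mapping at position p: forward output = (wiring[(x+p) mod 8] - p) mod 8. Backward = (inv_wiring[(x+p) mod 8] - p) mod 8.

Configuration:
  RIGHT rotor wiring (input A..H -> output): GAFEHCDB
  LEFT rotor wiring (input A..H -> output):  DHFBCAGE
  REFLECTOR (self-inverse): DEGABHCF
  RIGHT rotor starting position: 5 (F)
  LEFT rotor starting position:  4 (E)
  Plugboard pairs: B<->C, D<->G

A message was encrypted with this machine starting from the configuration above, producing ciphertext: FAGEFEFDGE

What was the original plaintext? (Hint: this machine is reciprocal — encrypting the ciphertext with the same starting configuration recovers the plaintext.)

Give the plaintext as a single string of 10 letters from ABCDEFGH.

Char 1 ('F'): step: R->6, L=4; F->plug->F->R->G->L->B->refl->E->L'->B->R'->G->plug->D
Char 2 ('A'): step: R->7, L=4; A->plug->A->R->C->L->C->refl->G->L'->A->R'->F->plug->F
Char 3 ('G'): step: R->0, L->5 (L advanced); G->plug->D->R->E->L->C->refl->G->L'->D->R'->G->plug->D
Char 4 ('E'): step: R->1, L=5; E->plug->E->R->B->L->B->refl->E->L'->G->R'->D->plug->G
Char 5 ('F'): step: R->2, L=5; F->plug->F->R->H->L->F->refl->H->L'->C->R'->B->plug->C
Char 6 ('E'): step: R->3, L=5; E->plug->E->R->G->L->E->refl->B->L'->B->R'->A->plug->A
Char 7 ('F'): step: R->4, L=5; F->plug->F->R->E->L->C->refl->G->L'->D->R'->A->plug->A
Char 8 ('D'): step: R->5, L=5; D->plug->G->R->H->L->F->refl->H->L'->C->R'->H->plug->H
Char 9 ('G'): step: R->6, L=5; G->plug->D->R->C->L->H->refl->F->L'->H->R'->E->plug->E
Char 10 ('E'): step: R->7, L=5; E->plug->E->R->F->L->A->refl->D->L'->A->R'->F->plug->F

Answer: DFDGCAAHEF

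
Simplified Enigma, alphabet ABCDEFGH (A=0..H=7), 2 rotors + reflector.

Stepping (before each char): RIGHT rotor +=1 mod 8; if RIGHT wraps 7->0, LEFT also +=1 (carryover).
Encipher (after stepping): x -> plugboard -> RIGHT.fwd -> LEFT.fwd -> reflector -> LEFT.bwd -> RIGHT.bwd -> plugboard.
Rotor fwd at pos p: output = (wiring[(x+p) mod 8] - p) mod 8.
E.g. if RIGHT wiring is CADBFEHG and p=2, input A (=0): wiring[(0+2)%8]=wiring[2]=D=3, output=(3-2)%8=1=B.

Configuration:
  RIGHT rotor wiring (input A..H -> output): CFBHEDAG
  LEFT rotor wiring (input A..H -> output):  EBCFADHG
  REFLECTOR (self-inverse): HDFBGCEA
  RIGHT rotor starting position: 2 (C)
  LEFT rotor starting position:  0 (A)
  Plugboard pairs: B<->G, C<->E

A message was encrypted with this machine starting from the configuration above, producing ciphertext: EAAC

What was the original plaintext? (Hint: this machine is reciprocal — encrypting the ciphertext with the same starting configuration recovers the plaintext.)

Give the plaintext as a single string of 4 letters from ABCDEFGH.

Answer: FGFA

Derivation:
Char 1 ('E'): step: R->3, L=0; E->plug->C->R->A->L->E->refl->G->L'->H->R'->F->plug->F
Char 2 ('A'): step: R->4, L=0; A->plug->A->R->A->L->E->refl->G->L'->H->R'->B->plug->G
Char 3 ('A'): step: R->5, L=0; A->plug->A->R->G->L->H->refl->A->L'->E->R'->F->plug->F
Char 4 ('C'): step: R->6, L=0; C->plug->E->R->D->L->F->refl->C->L'->C->R'->A->plug->A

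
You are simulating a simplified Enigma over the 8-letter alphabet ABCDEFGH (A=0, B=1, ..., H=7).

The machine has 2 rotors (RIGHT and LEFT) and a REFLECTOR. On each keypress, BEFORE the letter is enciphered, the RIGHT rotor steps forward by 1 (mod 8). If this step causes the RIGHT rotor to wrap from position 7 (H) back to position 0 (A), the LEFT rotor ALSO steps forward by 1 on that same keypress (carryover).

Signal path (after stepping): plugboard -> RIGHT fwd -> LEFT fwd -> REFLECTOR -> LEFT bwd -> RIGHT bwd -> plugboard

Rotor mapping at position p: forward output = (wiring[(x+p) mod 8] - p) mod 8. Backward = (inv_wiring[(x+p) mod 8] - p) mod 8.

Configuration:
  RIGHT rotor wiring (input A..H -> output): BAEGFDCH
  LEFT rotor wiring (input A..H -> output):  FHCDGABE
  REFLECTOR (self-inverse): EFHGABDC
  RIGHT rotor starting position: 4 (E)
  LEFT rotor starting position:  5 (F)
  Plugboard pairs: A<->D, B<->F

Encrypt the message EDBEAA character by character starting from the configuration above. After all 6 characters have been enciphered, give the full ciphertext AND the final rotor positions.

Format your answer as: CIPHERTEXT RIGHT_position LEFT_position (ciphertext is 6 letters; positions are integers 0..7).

Char 1 ('E'): step: R->5, L=5; E->plug->E->R->D->L->A->refl->E->L'->B->R'->G->plug->G
Char 2 ('D'): step: R->6, L=5; D->plug->A->R->E->L->C->refl->H->L'->C->R'->D->plug->A
Char 3 ('B'): step: R->7, L=5; B->plug->F->R->G->L->G->refl->D->L'->A->R'->A->plug->D
Char 4 ('E'): step: R->0, L->6 (L advanced); E->plug->E->R->F->L->F->refl->B->L'->D->R'->F->plug->B
Char 5 ('A'): step: R->1, L=6; A->plug->D->R->E->L->E->refl->A->L'->G->R'->G->plug->G
Char 6 ('A'): step: R->2, L=6; A->plug->D->R->B->L->G->refl->D->L'->A->R'->E->plug->E
Final: ciphertext=GADBGE, RIGHT=2, LEFT=6

Answer: GADBGE 2 6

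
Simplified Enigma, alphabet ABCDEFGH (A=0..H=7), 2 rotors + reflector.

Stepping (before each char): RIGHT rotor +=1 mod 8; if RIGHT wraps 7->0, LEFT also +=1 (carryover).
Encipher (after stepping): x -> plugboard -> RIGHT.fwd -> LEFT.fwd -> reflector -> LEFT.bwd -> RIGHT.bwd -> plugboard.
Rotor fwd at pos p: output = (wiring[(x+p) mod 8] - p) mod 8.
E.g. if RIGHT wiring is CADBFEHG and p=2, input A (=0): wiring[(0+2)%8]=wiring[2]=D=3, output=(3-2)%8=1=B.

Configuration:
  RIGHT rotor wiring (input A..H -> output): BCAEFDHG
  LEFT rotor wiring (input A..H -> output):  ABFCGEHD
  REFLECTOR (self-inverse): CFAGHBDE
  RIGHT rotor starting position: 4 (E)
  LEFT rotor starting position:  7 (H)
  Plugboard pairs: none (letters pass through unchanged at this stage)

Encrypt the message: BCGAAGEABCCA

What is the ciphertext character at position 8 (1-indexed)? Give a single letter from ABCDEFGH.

Char 1 ('B'): step: R->5, L=7; B->plug->B->R->C->L->C->refl->A->L'->H->R'->G->plug->G
Char 2 ('C'): step: R->6, L=7; C->plug->C->R->D->L->G->refl->D->L'->E->R'->D->plug->D
Char 3 ('G'): step: R->7, L=7; G->plug->G->R->E->L->D->refl->G->L'->D->R'->C->plug->C
Char 4 ('A'): step: R->0, L->0 (L advanced); A->plug->A->R->B->L->B->refl->F->L'->C->R'->B->plug->B
Char 5 ('A'): step: R->1, L=0; A->plug->A->R->B->L->B->refl->F->L'->C->R'->E->plug->E
Char 6 ('G'): step: R->2, L=0; G->plug->G->R->H->L->D->refl->G->L'->E->R'->F->plug->F
Char 7 ('E'): step: R->3, L=0; E->plug->E->R->D->L->C->refl->A->L'->A->R'->C->plug->C
Char 8 ('A'): step: R->4, L=0; A->plug->A->R->B->L->B->refl->F->L'->C->R'->D->plug->D

D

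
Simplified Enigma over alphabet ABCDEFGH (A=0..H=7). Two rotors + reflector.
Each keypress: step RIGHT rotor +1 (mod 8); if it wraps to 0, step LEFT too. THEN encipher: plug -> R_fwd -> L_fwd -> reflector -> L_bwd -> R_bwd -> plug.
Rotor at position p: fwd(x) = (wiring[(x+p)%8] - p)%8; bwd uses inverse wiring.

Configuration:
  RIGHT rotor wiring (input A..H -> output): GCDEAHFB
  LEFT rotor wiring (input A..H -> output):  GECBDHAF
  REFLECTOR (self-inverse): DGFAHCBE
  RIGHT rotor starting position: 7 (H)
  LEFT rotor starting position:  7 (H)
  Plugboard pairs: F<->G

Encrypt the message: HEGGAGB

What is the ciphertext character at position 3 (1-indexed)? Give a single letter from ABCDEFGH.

Char 1 ('H'): step: R->0, L->0 (L advanced); H->plug->H->R->B->L->E->refl->H->L'->F->R'->G->plug->F
Char 2 ('E'): step: R->1, L=0; E->plug->E->R->G->L->A->refl->D->L'->E->R'->F->plug->G
Char 3 ('G'): step: R->2, L=0; G->plug->F->R->H->L->F->refl->C->L'->C->R'->B->plug->B

B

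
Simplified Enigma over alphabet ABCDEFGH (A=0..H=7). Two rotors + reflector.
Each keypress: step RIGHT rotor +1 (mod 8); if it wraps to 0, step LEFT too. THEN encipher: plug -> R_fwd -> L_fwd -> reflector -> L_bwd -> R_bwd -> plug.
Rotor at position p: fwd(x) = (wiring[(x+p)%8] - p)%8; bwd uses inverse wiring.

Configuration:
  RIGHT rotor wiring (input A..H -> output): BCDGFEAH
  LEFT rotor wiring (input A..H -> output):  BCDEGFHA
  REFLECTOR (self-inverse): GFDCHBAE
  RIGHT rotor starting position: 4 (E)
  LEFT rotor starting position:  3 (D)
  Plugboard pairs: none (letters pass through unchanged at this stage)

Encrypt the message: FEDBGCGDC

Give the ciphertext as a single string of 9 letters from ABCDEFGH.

Char 1 ('F'): step: R->5, L=3; F->plug->F->R->G->L->H->refl->E->L'->D->R'->B->plug->B
Char 2 ('E'): step: R->6, L=3; E->plug->E->R->F->L->G->refl->A->L'->H->R'->G->plug->G
Char 3 ('D'): step: R->7, L=3; D->plug->D->R->E->L->F->refl->B->L'->A->R'->A->plug->A
Char 4 ('B'): step: R->0, L->4 (L advanced); B->plug->B->R->C->L->D->refl->C->L'->A->R'->G->plug->G
Char 5 ('G'): step: R->1, L=4; G->plug->G->R->G->L->H->refl->E->L'->D->R'->E->plug->E
Char 6 ('C'): step: R->2, L=4; C->plug->C->R->D->L->E->refl->H->L'->G->R'->E->plug->E
Char 7 ('G'): step: R->3, L=4; G->plug->G->R->H->L->A->refl->G->L'->F->R'->D->plug->D
Char 8 ('D'): step: R->4, L=4; D->plug->D->R->D->L->E->refl->H->L'->G->R'->F->plug->F
Char 9 ('C'): step: R->5, L=4; C->plug->C->R->C->L->D->refl->C->L'->A->R'->H->plug->H

Answer: BGAGEEDFH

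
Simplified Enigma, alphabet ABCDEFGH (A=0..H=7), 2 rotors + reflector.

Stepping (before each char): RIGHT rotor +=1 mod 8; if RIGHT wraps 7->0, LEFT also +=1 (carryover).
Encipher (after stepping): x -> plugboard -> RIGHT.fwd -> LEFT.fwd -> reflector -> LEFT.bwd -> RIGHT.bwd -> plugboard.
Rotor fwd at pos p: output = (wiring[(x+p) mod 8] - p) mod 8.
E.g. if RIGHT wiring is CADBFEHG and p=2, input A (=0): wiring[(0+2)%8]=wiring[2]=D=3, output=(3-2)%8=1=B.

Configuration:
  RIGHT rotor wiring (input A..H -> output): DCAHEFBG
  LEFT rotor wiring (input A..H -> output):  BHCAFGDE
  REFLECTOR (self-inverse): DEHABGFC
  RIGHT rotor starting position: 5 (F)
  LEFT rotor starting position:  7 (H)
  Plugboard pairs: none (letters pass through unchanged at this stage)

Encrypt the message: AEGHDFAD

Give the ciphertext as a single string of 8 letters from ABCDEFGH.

Answer: EFBAAGEF

Derivation:
Char 1 ('A'): step: R->6, L=7; A->plug->A->R->D->L->D->refl->A->L'->C->R'->E->plug->E
Char 2 ('E'): step: R->7, L=7; E->plug->E->R->A->L->F->refl->G->L'->F->R'->F->plug->F
Char 3 ('G'): step: R->0, L->0 (L advanced); G->plug->G->R->B->L->H->refl->C->L'->C->R'->B->plug->B
Char 4 ('H'): step: R->1, L=0; H->plug->H->R->C->L->C->refl->H->L'->B->R'->A->plug->A
Char 5 ('D'): step: R->2, L=0; D->plug->D->R->D->L->A->refl->D->L'->G->R'->A->plug->A
Char 6 ('F'): step: R->3, L=0; F->plug->F->R->A->L->B->refl->E->L'->H->R'->G->plug->G
Char 7 ('A'): step: R->4, L=0; A->plug->A->R->A->L->B->refl->E->L'->H->R'->E->plug->E
Char 8 ('D'): step: R->5, L=0; D->plug->D->R->G->L->D->refl->A->L'->D->R'->F->plug->F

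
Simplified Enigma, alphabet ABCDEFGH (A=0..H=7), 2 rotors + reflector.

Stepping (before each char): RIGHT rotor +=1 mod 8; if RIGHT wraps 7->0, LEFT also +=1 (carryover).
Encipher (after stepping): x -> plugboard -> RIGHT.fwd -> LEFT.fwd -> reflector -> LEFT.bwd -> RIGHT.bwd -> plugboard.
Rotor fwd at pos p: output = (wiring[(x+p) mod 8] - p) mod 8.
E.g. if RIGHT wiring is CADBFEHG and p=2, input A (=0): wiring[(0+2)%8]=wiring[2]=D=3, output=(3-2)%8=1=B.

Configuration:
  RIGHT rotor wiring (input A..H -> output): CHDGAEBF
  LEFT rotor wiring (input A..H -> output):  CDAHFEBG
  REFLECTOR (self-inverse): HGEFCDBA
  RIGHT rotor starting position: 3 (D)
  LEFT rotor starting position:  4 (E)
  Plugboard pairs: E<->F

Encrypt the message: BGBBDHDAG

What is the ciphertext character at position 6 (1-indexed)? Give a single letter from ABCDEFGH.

Char 1 ('B'): step: R->4, L=4; B->plug->B->R->A->L->B->refl->G->L'->E->R'->A->plug->A
Char 2 ('G'): step: R->5, L=4; G->plug->G->R->B->L->A->refl->H->L'->F->R'->D->plug->D
Char 3 ('B'): step: R->6, L=4; B->plug->B->R->H->L->D->refl->F->L'->C->R'->G->plug->G
Char 4 ('B'): step: R->7, L=4; B->plug->B->R->D->L->C->refl->E->L'->G->R'->A->plug->A
Char 5 ('D'): step: R->0, L->5 (L advanced); D->plug->D->R->G->L->C->refl->E->L'->B->R'->G->plug->G
Char 6 ('H'): step: R->1, L=5; H->plug->H->R->B->L->E->refl->C->L'->G->R'->A->plug->A

A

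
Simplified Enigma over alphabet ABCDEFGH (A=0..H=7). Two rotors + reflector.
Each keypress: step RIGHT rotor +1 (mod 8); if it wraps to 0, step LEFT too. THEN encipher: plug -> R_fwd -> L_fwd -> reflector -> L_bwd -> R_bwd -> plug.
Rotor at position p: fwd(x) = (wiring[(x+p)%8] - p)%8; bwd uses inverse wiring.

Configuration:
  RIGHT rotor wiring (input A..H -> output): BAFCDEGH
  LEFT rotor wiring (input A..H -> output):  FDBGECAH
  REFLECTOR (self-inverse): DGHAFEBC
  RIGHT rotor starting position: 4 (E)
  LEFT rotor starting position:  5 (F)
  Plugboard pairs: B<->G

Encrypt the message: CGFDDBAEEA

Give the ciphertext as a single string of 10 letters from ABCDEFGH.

Char 1 ('C'): step: R->5, L=5; C->plug->C->R->C->L->C->refl->H->L'->H->R'->A->plug->A
Char 2 ('G'): step: R->6, L=5; G->plug->B->R->B->L->D->refl->A->L'->D->R'->C->plug->C
Char 3 ('F'): step: R->7, L=5; F->plug->F->R->E->L->G->refl->B->L'->G->R'->D->plug->D
Char 4 ('D'): step: R->0, L->6 (L advanced); D->plug->D->R->C->L->H->refl->C->L'->A->R'->B->plug->G
Char 5 ('D'): step: R->1, L=6; D->plug->D->R->C->L->H->refl->C->L'->A->R'->H->plug->H
Char 6 ('B'): step: R->2, L=6; B->plug->G->R->H->L->E->refl->F->L'->D->R'->A->plug->A
Char 7 ('A'): step: R->3, L=6; A->plug->A->R->H->L->E->refl->F->L'->D->R'->D->plug->D
Char 8 ('E'): step: R->4, L=6; E->plug->E->R->F->L->A->refl->D->L'->E->R'->F->plug->F
Char 9 ('E'): step: R->5, L=6; E->plug->E->R->D->L->F->refl->E->L'->H->R'->A->plug->A
Char 10 ('A'): step: R->6, L=6; A->plug->A->R->A->L->C->refl->H->L'->C->R'->D->plug->D

Answer: ACDGHADFAD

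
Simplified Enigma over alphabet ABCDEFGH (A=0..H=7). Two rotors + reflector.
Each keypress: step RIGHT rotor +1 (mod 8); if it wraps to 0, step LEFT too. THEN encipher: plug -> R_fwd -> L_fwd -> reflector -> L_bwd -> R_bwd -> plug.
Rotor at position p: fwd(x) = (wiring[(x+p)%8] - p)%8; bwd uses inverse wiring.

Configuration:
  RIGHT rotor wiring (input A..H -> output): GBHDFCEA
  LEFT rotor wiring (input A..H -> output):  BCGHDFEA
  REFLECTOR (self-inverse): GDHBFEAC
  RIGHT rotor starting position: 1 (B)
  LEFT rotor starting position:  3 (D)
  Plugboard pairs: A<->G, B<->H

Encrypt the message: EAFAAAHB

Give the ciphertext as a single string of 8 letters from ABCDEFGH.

Answer: FHGFDHCC

Derivation:
Char 1 ('E'): step: R->2, L=3; E->plug->E->R->C->L->C->refl->H->L'->G->R'->F->plug->F
Char 2 ('A'): step: R->3, L=3; A->plug->G->R->G->L->H->refl->C->L'->C->R'->B->plug->H
Char 3 ('F'): step: R->4, L=3; F->plug->F->R->F->L->G->refl->A->L'->B->R'->A->plug->G
Char 4 ('A'): step: R->5, L=3; A->plug->G->R->G->L->H->refl->C->L'->C->R'->F->plug->F
Char 5 ('A'): step: R->6, L=3; A->plug->G->R->H->L->D->refl->B->L'->D->R'->D->plug->D
Char 6 ('A'): step: R->7, L=3; A->plug->G->R->D->L->B->refl->D->L'->H->R'->B->plug->H
Char 7 ('H'): step: R->0, L->4 (L advanced); H->plug->B->R->B->L->B->refl->D->L'->H->R'->C->plug->C
Char 8 ('B'): step: R->1, L=4; B->plug->H->R->F->L->G->refl->A->L'->C->R'->C->plug->C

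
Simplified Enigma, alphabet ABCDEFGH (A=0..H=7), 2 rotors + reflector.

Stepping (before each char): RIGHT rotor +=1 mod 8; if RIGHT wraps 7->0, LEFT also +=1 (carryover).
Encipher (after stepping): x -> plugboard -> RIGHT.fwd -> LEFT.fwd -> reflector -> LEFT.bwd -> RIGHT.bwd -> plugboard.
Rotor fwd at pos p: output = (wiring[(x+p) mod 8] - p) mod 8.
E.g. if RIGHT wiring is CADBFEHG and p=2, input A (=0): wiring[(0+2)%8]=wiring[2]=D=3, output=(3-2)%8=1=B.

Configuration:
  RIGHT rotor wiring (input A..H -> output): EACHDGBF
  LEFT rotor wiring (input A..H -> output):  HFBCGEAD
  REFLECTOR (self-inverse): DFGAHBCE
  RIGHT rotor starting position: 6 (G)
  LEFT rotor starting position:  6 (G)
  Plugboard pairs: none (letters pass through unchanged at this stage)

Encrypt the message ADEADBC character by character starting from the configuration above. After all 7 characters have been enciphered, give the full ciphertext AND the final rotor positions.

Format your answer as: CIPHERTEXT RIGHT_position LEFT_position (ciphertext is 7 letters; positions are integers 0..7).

Char 1 ('A'): step: R->7, L=6; A->plug->A->R->G->L->A->refl->D->L'->E->R'->F->plug->F
Char 2 ('D'): step: R->0, L->7 (L advanced); D->plug->D->R->H->L->B->refl->F->L'->G->R'->F->plug->F
Char 3 ('E'): step: R->1, L=7; E->plug->E->R->F->L->H->refl->E->L'->A->R'->F->plug->F
Char 4 ('A'): step: R->2, L=7; A->plug->A->R->A->L->E->refl->H->L'->F->R'->B->plug->B
Char 5 ('D'): step: R->3, L=7; D->plug->D->R->G->L->F->refl->B->L'->H->R'->H->plug->H
Char 6 ('B'): step: R->4, L=7; B->plug->B->R->C->L->G->refl->C->L'->D->R'->H->plug->H
Char 7 ('C'): step: R->5, L=7; C->plug->C->R->A->L->E->refl->H->L'->F->R'->F->plug->F
Final: ciphertext=FFFBHHF, RIGHT=5, LEFT=7

Answer: FFFBHHF 5 7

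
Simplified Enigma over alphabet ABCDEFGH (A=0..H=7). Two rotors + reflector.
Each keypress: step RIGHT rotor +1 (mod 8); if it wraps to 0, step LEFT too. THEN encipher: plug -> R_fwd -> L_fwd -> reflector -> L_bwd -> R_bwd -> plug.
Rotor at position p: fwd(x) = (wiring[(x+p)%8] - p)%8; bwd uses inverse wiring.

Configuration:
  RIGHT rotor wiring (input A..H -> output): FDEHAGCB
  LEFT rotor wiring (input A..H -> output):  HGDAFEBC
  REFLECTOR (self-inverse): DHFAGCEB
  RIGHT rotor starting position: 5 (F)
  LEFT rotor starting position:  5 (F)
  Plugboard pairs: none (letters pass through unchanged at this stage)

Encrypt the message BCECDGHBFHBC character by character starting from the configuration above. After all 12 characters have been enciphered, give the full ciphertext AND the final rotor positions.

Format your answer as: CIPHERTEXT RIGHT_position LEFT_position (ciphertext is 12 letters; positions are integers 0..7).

Char 1 ('B'): step: R->6, L=5; B->plug->B->R->D->L->C->refl->F->L'->C->R'->G->plug->G
Char 2 ('C'): step: R->7, L=5; C->plug->C->R->E->L->B->refl->H->L'->A->R'->E->plug->E
Char 3 ('E'): step: R->0, L->6 (L advanced); E->plug->E->R->A->L->D->refl->A->L'->D->R'->B->plug->B
Char 4 ('C'): step: R->1, L=6; C->plug->C->R->G->L->H->refl->B->L'->C->R'->A->plug->A
Char 5 ('D'): step: R->2, L=6; D->plug->D->R->E->L->F->refl->C->L'->F->R'->B->plug->B
Char 6 ('G'): step: R->3, L=6; G->plug->G->R->A->L->D->refl->A->L'->D->R'->C->plug->C
Char 7 ('H'): step: R->4, L=6; H->plug->H->R->D->L->A->refl->D->L'->A->R'->G->plug->G
Char 8 ('B'): step: R->5, L=6; B->plug->B->R->F->L->C->refl->F->L'->E->R'->C->plug->C
Char 9 ('F'): step: R->6, L=6; F->plug->F->R->B->L->E->refl->G->L'->H->R'->C->plug->C
Char 10 ('H'): step: R->7, L=6; H->plug->H->R->D->L->A->refl->D->L'->A->R'->E->plug->E
Char 11 ('B'): step: R->0, L->7 (L advanced); B->plug->B->R->D->L->E->refl->G->L'->F->R'->A->plug->A
Char 12 ('C'): step: R->1, L=7; C->plug->C->R->G->L->F->refl->C->L'->H->R'->D->plug->D
Final: ciphertext=GEBABCGCCEAD, RIGHT=1, LEFT=7

Answer: GEBABCGCCEAD 1 7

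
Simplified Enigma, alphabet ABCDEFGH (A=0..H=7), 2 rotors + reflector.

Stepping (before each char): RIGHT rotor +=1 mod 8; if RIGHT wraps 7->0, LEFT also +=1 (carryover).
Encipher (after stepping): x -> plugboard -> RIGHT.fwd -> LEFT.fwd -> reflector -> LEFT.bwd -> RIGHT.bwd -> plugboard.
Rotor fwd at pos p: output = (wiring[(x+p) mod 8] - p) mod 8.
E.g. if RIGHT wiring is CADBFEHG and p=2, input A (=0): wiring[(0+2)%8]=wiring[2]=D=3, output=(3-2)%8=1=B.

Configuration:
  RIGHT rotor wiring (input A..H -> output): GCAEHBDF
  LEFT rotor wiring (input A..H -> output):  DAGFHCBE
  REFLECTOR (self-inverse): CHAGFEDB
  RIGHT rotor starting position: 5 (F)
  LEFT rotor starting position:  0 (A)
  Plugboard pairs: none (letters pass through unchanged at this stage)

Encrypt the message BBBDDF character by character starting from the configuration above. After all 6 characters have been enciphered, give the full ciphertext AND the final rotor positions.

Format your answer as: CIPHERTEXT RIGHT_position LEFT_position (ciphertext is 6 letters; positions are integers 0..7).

Char 1 ('B'): step: R->6, L=0; B->plug->B->R->H->L->E->refl->F->L'->D->R'->H->plug->H
Char 2 ('B'): step: R->7, L=0; B->plug->B->R->H->L->E->refl->F->L'->D->R'->C->plug->C
Char 3 ('B'): step: R->0, L->1 (L advanced); B->plug->B->R->C->L->E->refl->F->L'->B->R'->F->plug->F
Char 4 ('D'): step: R->1, L=1; D->plug->D->R->G->L->D->refl->G->L'->D->R'->C->plug->C
Char 5 ('D'): step: R->2, L=1; D->plug->D->R->H->L->C->refl->A->L'->F->R'->C->plug->C
Char 6 ('F'): step: R->3, L=1; F->plug->F->R->D->L->G->refl->D->L'->G->R'->C->plug->C
Final: ciphertext=HCFCCC, RIGHT=3, LEFT=1

Answer: HCFCCC 3 1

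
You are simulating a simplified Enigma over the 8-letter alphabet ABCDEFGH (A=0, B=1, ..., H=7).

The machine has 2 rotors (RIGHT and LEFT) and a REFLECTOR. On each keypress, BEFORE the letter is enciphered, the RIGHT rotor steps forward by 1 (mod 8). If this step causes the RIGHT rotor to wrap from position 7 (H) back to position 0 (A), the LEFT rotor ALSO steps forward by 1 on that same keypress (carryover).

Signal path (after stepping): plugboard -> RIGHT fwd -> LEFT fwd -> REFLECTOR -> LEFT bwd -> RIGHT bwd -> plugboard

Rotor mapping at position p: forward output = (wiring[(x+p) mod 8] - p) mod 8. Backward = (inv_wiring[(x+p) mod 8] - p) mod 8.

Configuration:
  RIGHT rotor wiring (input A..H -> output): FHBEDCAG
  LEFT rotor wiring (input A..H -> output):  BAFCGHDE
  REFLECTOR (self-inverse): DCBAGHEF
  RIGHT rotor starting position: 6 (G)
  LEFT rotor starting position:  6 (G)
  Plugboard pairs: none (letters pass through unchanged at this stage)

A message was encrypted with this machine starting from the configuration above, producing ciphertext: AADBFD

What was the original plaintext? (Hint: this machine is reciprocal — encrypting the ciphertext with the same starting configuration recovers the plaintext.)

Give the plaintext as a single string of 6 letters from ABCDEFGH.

Answer: GGECAE

Derivation:
Char 1 ('A'): step: R->7, L=6; A->plug->A->R->H->L->B->refl->C->L'->D->R'->G->plug->G
Char 2 ('A'): step: R->0, L->7 (L advanced); A->plug->A->R->F->L->H->refl->F->L'->A->R'->G->plug->G
Char 3 ('D'): step: R->1, L=7; D->plug->D->R->C->L->B->refl->C->L'->B->R'->E->plug->E
Char 4 ('B'): step: R->2, L=7; B->plug->B->R->C->L->B->refl->C->L'->B->R'->C->plug->C
Char 5 ('F'): step: R->3, L=7; F->plug->F->R->C->L->B->refl->C->L'->B->R'->A->plug->A
Char 6 ('D'): step: R->4, L=7; D->plug->D->R->C->L->B->refl->C->L'->B->R'->E->plug->E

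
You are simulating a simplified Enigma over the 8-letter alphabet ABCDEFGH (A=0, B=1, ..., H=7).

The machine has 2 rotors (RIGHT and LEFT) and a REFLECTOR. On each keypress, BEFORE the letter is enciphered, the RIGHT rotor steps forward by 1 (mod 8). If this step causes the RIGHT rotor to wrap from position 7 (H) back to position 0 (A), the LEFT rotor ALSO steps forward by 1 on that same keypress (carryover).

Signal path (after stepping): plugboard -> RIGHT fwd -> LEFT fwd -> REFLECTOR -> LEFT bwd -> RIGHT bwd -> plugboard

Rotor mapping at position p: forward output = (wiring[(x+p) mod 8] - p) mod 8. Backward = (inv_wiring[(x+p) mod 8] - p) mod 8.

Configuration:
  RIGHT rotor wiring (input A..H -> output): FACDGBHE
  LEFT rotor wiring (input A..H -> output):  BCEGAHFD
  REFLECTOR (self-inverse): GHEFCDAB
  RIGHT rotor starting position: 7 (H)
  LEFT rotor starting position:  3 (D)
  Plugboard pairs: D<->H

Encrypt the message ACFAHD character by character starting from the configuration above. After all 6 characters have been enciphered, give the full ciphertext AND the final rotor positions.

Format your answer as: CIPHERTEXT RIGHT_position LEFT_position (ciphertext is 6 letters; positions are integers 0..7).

Char 1 ('A'): step: R->0, L->4 (L advanced); A->plug->A->R->F->L->G->refl->A->L'->G->R'->E->plug->E
Char 2 ('C'): step: R->1, L=4; C->plug->C->R->C->L->B->refl->H->L'->D->R'->G->plug->G
Char 3 ('F'): step: R->2, L=4; F->plug->F->R->C->L->B->refl->H->L'->D->R'->G->plug->G
Char 4 ('A'): step: R->3, L=4; A->plug->A->R->A->L->E->refl->C->L'->H->R'->H->plug->D
Char 5 ('H'): step: R->4, L=4; H->plug->D->R->A->L->E->refl->C->L'->H->R'->H->plug->D
Char 6 ('D'): step: R->5, L=4; D->plug->H->R->B->L->D->refl->F->L'->E->R'->A->plug->A
Final: ciphertext=EGGDDA, RIGHT=5, LEFT=4

Answer: EGGDDA 5 4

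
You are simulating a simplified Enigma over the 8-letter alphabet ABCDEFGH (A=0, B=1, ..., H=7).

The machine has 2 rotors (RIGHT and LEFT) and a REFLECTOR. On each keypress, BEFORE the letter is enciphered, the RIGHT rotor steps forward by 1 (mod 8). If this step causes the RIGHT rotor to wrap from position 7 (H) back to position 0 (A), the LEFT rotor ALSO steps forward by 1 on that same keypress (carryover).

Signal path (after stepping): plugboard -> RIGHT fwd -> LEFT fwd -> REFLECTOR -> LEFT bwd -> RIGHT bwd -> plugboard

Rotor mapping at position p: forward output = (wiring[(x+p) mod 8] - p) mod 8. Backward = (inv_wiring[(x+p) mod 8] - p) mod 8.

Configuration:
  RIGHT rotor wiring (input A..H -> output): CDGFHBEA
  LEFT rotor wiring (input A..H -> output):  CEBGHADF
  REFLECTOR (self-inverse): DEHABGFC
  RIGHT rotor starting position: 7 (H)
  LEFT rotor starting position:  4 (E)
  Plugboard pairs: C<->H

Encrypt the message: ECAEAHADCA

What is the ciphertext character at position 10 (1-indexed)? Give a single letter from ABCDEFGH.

Char 1 ('E'): step: R->0, L->5 (L advanced); E->plug->E->R->H->L->C->refl->H->L'->E->R'->G->plug->G
Char 2 ('C'): step: R->1, L=5; C->plug->H->R->B->L->G->refl->F->L'->D->R'->F->plug->F
Char 3 ('A'): step: R->2, L=5; A->plug->A->R->E->L->H->refl->C->L'->H->R'->D->plug->D
Char 4 ('E'): step: R->3, L=5; E->plug->E->R->F->L->E->refl->B->L'->G->R'->C->plug->H
Char 5 ('A'): step: R->4, L=5; A->plug->A->R->D->L->F->refl->G->L'->B->R'->H->plug->C
Char 6 ('H'): step: R->5, L=5; H->plug->C->R->D->L->F->refl->G->L'->B->R'->F->plug->F
Char 7 ('A'): step: R->6, L=5; A->plug->A->R->G->L->B->refl->E->L'->F->R'->D->plug->D
Char 8 ('D'): step: R->7, L=5; D->plug->D->R->H->L->C->refl->H->L'->E->R'->C->plug->H
Char 9 ('C'): step: R->0, L->6 (L advanced); C->plug->H->R->A->L->F->refl->G->L'->D->R'->B->plug->B
Char 10 ('A'): step: R->1, L=6; A->plug->A->R->C->L->E->refl->B->L'->G->R'->D->plug->D

D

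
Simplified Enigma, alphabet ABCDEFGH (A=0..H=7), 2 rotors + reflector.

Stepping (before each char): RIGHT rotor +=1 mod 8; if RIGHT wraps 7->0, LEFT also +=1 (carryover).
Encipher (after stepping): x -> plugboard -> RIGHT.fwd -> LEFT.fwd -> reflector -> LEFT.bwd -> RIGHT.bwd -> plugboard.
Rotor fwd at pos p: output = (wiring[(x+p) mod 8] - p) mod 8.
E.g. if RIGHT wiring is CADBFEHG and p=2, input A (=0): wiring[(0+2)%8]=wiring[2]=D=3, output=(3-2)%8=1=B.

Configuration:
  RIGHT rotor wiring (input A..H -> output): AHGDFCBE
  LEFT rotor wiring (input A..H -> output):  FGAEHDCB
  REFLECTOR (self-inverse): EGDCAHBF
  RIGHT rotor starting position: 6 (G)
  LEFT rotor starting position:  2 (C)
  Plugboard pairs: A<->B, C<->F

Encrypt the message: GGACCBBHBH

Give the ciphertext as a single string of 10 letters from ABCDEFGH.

Answer: FCBADGGECC

Derivation:
Char 1 ('G'): step: R->7, L=2; G->plug->G->R->D->L->B->refl->G->L'->A->R'->C->plug->F
Char 2 ('G'): step: R->0, L->3 (L advanced); G->plug->G->R->B->L->E->refl->A->L'->C->R'->F->plug->C
Char 3 ('A'): step: R->1, L=3; A->plug->B->R->F->L->C->refl->D->L'->G->R'->A->plug->B
Char 4 ('C'): step: R->2, L=3; C->plug->F->R->C->L->A->refl->E->L'->B->R'->B->plug->A
Char 5 ('C'): step: R->3, L=3; C->plug->F->R->F->L->C->refl->D->L'->G->R'->D->plug->D
Char 6 ('B'): step: R->4, L=3; B->plug->A->R->B->L->E->refl->A->L'->C->R'->G->plug->G
Char 7 ('B'): step: R->5, L=3; B->plug->A->R->F->L->C->refl->D->L'->G->R'->G->plug->G
Char 8 ('H'): step: R->6, L=3; H->plug->H->R->E->L->G->refl->B->L'->A->R'->E->plug->E
Char 9 ('B'): step: R->7, L=3; B->plug->A->R->F->L->C->refl->D->L'->G->R'->F->plug->C
Char 10 ('H'): step: R->0, L->4 (L advanced); H->plug->H->R->E->L->B->refl->G->L'->C->R'->F->plug->C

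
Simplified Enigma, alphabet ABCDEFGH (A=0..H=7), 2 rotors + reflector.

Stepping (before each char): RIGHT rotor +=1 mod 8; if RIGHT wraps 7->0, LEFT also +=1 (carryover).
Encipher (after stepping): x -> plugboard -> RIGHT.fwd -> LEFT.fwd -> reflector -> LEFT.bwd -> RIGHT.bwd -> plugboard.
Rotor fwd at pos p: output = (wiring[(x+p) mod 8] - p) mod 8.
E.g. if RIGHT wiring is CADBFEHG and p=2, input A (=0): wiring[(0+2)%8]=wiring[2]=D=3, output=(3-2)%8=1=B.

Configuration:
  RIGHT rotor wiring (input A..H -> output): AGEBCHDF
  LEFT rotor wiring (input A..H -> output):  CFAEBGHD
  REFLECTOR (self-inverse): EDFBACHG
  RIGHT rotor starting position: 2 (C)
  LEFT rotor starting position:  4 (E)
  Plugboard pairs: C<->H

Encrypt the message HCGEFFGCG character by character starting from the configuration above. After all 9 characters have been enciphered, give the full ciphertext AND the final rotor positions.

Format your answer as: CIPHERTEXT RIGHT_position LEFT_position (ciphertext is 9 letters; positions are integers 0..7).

Char 1 ('H'): step: R->3, L=4; H->plug->C->R->E->L->G->refl->H->L'->D->R'->G->plug->G
Char 2 ('C'): step: R->4, L=4; C->plug->H->R->F->L->B->refl->D->L'->C->R'->F->plug->F
Char 3 ('G'): step: R->5, L=4; G->plug->G->R->E->L->G->refl->H->L'->D->R'->D->plug->D
Char 4 ('E'): step: R->6, L=4; E->plug->E->R->G->L->E->refl->A->L'->H->R'->B->plug->B
Char 5 ('F'): step: R->7, L=4; F->plug->F->R->D->L->H->refl->G->L'->E->R'->H->plug->C
Char 6 ('F'): step: R->0, L->5 (L advanced); F->plug->F->R->H->L->E->refl->A->L'->E->R'->C->plug->H
Char 7 ('G'): step: R->1, L=5; G->plug->G->R->E->L->A->refl->E->L'->H->R'->H->plug->C
Char 8 ('C'): step: R->2, L=5; C->plug->H->R->E->L->A->refl->E->L'->H->R'->B->plug->B
Char 9 ('G'): step: R->3, L=5; G->plug->G->R->D->L->F->refl->C->L'->B->R'->H->plug->C
Final: ciphertext=GFDBCHCBC, RIGHT=3, LEFT=5

Answer: GFDBCHCBC 3 5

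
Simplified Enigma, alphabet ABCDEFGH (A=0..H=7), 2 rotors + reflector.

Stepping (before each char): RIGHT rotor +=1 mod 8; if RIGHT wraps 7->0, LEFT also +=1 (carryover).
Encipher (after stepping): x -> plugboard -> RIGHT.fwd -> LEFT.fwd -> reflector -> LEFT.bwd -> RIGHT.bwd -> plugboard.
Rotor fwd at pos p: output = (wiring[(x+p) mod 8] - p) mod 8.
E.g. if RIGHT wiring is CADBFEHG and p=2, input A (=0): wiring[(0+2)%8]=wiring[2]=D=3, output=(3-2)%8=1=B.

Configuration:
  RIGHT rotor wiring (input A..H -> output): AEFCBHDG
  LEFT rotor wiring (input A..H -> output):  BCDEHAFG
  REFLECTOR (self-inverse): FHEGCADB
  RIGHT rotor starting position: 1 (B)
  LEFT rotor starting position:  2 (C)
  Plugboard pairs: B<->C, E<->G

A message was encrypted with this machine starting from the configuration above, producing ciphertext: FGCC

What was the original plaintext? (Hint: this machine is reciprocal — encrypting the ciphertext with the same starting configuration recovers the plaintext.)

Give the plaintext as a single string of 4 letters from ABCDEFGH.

Answer: ABGF

Derivation:
Char 1 ('F'): step: R->2, L=2; F->plug->F->R->E->L->D->refl->G->L'->D->R'->A->plug->A
Char 2 ('G'): step: R->3, L=2; G->plug->E->R->D->L->G->refl->D->L'->E->R'->C->plug->B
Char 3 ('C'): step: R->4, L=2; C->plug->B->R->D->L->G->refl->D->L'->E->R'->E->plug->G
Char 4 ('C'): step: R->5, L=2; C->plug->B->R->G->L->H->refl->B->L'->A->R'->F->plug->F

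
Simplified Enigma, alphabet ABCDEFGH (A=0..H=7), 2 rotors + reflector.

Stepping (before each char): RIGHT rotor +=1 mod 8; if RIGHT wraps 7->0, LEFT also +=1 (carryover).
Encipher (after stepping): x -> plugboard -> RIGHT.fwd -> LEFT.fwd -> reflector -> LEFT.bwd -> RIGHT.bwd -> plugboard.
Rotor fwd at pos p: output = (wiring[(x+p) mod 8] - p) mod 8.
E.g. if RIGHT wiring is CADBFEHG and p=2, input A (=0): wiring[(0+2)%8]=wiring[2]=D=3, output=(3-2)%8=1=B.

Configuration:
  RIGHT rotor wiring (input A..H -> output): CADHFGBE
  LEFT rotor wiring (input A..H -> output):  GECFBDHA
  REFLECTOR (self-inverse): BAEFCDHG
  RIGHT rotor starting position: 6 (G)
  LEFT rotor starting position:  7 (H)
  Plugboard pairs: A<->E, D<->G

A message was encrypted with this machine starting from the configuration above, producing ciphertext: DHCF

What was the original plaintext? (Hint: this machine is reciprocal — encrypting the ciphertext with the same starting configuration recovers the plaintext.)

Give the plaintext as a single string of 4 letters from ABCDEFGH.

Char 1 ('D'): step: R->7, L=7; D->plug->G->R->H->L->A->refl->B->L'->A->R'->E->plug->A
Char 2 ('H'): step: R->0, L->0 (L advanced); H->plug->H->R->E->L->B->refl->A->L'->H->R'->D->plug->G
Char 3 ('C'): step: R->1, L=0; C->plug->C->R->G->L->H->refl->G->L'->A->R'->F->plug->F
Char 4 ('F'): step: R->2, L=0; F->plug->F->R->C->L->C->refl->E->L'->B->R'->A->plug->E

Answer: AGFE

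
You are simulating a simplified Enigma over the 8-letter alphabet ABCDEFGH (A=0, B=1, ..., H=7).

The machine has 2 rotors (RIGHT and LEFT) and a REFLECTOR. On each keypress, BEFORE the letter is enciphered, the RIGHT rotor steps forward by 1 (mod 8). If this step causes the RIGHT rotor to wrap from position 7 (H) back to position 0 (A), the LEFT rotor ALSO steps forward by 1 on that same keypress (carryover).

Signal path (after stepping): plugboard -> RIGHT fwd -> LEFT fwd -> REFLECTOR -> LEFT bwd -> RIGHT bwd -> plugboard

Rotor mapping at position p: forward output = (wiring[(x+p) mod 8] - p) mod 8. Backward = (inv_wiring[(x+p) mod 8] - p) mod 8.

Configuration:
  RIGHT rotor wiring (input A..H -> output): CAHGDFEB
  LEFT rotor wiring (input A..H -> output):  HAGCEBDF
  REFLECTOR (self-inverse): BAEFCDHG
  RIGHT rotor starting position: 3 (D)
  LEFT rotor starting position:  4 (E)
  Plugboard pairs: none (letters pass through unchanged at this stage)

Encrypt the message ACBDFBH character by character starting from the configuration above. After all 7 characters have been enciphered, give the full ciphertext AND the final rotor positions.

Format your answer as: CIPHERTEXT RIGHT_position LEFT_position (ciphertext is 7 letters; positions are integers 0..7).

Char 1 ('A'): step: R->4, L=4; A->plug->A->R->H->L->G->refl->H->L'->C->R'->H->plug->H
Char 2 ('C'): step: R->5, L=4; C->plug->C->R->E->L->D->refl->F->L'->B->R'->G->plug->G
Char 3 ('B'): step: R->6, L=4; B->plug->B->R->D->L->B->refl->A->L'->A->R'->F->plug->F
Char 4 ('D'): step: R->7, L=4; D->plug->D->R->A->L->A->refl->B->L'->D->R'->B->plug->B
Char 5 ('F'): step: R->0, L->5 (L advanced); F->plug->F->R->F->L->B->refl->A->L'->C->R'->A->plug->A
Char 6 ('B'): step: R->1, L=5; B->plug->B->R->G->L->F->refl->D->L'->E->R'->E->plug->E
Char 7 ('H'): step: R->2, L=5; H->plug->H->R->G->L->F->refl->D->L'->E->R'->B->plug->B
Final: ciphertext=HGFBAEB, RIGHT=2, LEFT=5

Answer: HGFBAEB 2 5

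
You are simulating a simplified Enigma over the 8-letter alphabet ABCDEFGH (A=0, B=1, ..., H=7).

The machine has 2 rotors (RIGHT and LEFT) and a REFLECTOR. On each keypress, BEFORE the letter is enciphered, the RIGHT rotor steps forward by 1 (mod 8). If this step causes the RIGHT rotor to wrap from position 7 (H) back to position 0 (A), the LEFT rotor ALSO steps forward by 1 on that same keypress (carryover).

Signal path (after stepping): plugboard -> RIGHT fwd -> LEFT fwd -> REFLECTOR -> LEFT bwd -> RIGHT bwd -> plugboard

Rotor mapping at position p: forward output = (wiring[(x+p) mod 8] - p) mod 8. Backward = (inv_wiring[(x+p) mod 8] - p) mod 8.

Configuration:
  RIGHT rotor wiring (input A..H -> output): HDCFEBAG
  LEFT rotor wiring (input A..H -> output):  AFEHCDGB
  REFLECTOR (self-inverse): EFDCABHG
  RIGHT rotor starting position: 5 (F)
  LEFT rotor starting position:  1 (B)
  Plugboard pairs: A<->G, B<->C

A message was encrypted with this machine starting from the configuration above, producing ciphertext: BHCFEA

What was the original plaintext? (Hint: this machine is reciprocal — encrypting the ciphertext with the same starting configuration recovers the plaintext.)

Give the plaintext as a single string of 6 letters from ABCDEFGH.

Char 1 ('B'): step: R->6, L=1; B->plug->C->R->B->L->D->refl->C->L'->E->R'->E->plug->E
Char 2 ('H'): step: R->7, L=1; H->plug->H->R->B->L->D->refl->C->L'->E->R'->C->plug->B
Char 3 ('C'): step: R->0, L->2 (L advanced); C->plug->B->R->D->L->B->refl->F->L'->B->R'->F->plug->F
Char 4 ('F'): step: R->1, L=2; F->plug->F->R->H->L->D->refl->C->L'->A->R'->E->plug->E
Char 5 ('E'): step: R->2, L=2; E->plug->E->R->G->L->G->refl->H->L'->F->R'->G->plug->A
Char 6 ('A'): step: R->3, L=2; A->plug->G->R->A->L->C->refl->D->L'->H->R'->H->plug->H

Answer: EBFEAH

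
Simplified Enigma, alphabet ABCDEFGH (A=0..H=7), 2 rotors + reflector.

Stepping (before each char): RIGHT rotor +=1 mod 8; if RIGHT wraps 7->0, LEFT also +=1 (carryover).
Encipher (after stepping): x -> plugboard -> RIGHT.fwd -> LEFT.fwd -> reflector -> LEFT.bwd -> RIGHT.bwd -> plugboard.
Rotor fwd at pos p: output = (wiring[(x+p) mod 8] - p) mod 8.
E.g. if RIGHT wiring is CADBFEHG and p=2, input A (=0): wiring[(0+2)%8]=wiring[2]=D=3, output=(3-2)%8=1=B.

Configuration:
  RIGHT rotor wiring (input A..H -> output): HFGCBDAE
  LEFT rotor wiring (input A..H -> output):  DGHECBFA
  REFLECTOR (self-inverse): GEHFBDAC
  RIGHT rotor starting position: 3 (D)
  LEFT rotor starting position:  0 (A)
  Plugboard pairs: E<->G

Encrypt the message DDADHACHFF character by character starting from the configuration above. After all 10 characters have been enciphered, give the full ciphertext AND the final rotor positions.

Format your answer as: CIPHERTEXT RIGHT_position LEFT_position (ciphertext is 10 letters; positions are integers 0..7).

Answer: HHFHGCGDCH 5 1

Derivation:
Char 1 ('D'): step: R->4, L=0; D->plug->D->R->A->L->D->refl->F->L'->G->R'->H->plug->H
Char 2 ('D'): step: R->5, L=0; D->plug->D->R->C->L->H->refl->C->L'->E->R'->H->plug->H
Char 3 ('A'): step: R->6, L=0; A->plug->A->R->C->L->H->refl->C->L'->E->R'->F->plug->F
Char 4 ('D'): step: R->7, L=0; D->plug->D->R->H->L->A->refl->G->L'->B->R'->H->plug->H
Char 5 ('H'): step: R->0, L->1 (L advanced); H->plug->H->R->E->L->A->refl->G->L'->B->R'->E->plug->G
Char 6 ('A'): step: R->1, L=1; A->plug->A->R->E->L->A->refl->G->L'->B->R'->C->plug->C
Char 7 ('C'): step: R->2, L=1; C->plug->C->R->H->L->C->refl->H->L'->G->R'->E->plug->G
Char 8 ('H'): step: R->3, L=1; H->plug->H->R->D->L->B->refl->E->L'->F->R'->D->plug->D
Char 9 ('F'): step: R->4, L=1; F->plug->F->R->B->L->G->refl->A->L'->E->R'->C->plug->C
Char 10 ('F'): step: R->5, L=1; F->plug->F->R->B->L->G->refl->A->L'->E->R'->H->plug->H
Final: ciphertext=HHFHGCGDCH, RIGHT=5, LEFT=1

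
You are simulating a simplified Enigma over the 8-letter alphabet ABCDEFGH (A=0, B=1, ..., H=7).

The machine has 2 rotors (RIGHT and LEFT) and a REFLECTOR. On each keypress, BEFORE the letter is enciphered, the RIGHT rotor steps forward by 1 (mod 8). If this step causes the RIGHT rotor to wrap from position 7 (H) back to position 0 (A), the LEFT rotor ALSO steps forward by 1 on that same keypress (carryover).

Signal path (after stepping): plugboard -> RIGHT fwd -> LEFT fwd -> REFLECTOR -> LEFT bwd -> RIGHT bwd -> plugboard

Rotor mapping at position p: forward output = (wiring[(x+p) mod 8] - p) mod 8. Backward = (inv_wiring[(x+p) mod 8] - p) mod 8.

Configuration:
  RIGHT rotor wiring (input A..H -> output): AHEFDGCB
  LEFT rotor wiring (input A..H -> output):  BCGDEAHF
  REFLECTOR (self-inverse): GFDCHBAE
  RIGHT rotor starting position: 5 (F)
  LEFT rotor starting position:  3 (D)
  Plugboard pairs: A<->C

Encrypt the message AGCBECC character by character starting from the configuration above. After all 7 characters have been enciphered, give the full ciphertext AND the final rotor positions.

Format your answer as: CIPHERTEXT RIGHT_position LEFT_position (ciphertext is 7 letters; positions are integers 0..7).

Answer: DFDAHEH 4 4

Derivation:
Char 1 ('A'): step: R->6, L=3; A->plug->C->R->C->L->F->refl->B->L'->B->R'->D->plug->D
Char 2 ('G'): step: R->7, L=3; G->plug->G->R->H->L->D->refl->C->L'->E->R'->F->plug->F
Char 3 ('C'): step: R->0, L->4 (L advanced); C->plug->A->R->A->L->A->refl->G->L'->F->R'->D->plug->D
Char 4 ('B'): step: R->1, L=4; B->plug->B->R->D->L->B->refl->F->L'->E->R'->C->plug->A
Char 5 ('E'): step: R->2, L=4; E->plug->E->R->A->L->A->refl->G->L'->F->R'->H->plug->H
Char 6 ('C'): step: R->3, L=4; C->plug->A->R->C->L->D->refl->C->L'->G->R'->E->plug->E
Char 7 ('C'): step: R->4, L=4; C->plug->A->R->H->L->H->refl->E->L'->B->R'->H->plug->H
Final: ciphertext=DFDAHEH, RIGHT=4, LEFT=4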